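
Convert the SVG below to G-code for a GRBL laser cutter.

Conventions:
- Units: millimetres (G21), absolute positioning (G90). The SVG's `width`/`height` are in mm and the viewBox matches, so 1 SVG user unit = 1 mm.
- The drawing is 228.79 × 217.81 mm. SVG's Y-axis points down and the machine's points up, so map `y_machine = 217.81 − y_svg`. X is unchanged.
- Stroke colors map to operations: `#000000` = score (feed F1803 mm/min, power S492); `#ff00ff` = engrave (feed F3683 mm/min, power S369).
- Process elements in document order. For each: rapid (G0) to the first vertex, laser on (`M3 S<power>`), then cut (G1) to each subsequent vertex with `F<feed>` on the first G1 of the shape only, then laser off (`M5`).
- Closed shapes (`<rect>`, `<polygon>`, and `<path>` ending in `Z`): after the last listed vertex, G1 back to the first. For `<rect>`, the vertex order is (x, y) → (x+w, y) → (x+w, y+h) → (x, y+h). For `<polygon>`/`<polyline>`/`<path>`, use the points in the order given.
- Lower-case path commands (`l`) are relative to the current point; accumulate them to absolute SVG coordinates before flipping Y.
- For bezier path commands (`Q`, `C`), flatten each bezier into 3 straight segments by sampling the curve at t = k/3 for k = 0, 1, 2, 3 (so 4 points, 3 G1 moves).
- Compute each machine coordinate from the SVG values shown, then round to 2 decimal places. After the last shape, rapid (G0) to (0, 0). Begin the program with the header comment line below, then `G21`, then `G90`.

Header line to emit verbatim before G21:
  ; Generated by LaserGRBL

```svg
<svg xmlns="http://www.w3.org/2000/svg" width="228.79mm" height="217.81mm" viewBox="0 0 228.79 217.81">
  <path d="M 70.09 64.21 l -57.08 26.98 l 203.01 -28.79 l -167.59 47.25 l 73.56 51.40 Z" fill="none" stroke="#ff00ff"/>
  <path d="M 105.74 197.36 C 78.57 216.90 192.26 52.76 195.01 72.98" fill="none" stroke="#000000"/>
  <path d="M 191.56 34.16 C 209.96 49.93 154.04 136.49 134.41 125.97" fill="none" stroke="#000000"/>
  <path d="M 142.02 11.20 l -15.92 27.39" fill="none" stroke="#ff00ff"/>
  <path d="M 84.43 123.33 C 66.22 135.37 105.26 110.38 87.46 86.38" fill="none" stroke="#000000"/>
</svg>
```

1 u = 1 mm; y_m = 217.81 − y.

[1] `<path>` closed polygon, #ff00ff→engrave S369 F3683: (70.09,153.60) → (13.01,126.62) → (216.02,155.41) → (48.43,108.16) → (121.99,56.76) → (70.09,153.60) (closed)

[2] `<path>` cubic bezier, #000000→score S492 F1803: (105.74,20.45) → (116.20,48.51) → (164.61,117.23) → (195.01,144.83)

[3] `<path>` cubic bezier, #000000→score S492 F1803: (191.56,183.65) → (189.28,150.50) → (162.04,107.46) → (134.41,91.84)

[4] `<path>` line segment, #ff00ff→engrave S369 F3683: (142.02,206.61) → (126.10,179.22)

[5] `<path>` cubic bezier, #000000→score S492 F1803: (84.43,94.48) → (81.08,93.38) → (90.54,108.51) → (87.46,131.43)

; Generated by LaserGRBL
G21
G90
G0 X70.09 Y153.60
M3 S369
G1 X13.01 Y126.62 F3683
G1 X216.02 Y155.41
G1 X48.43 Y108.16
G1 X121.99 Y56.76
G1 X70.09 Y153.60
M5
G0 X105.74 Y20.45
M3 S492
G1 X116.20 Y48.51 F1803
G1 X164.61 Y117.23
G1 X195.01 Y144.83
M5
G0 X191.56 Y183.65
M3 S492
G1 X189.28 Y150.50 F1803
G1 X162.04 Y107.46
G1 X134.41 Y91.84
M5
G0 X142.02 Y206.61
M3 S369
G1 X126.10 Y179.22 F3683
M5
G0 X84.43 Y94.48
M3 S492
G1 X81.08 Y93.38 F1803
G1 X90.54 Y108.51
G1 X87.46 Y131.43
M5
G0 X0.00 Y0.00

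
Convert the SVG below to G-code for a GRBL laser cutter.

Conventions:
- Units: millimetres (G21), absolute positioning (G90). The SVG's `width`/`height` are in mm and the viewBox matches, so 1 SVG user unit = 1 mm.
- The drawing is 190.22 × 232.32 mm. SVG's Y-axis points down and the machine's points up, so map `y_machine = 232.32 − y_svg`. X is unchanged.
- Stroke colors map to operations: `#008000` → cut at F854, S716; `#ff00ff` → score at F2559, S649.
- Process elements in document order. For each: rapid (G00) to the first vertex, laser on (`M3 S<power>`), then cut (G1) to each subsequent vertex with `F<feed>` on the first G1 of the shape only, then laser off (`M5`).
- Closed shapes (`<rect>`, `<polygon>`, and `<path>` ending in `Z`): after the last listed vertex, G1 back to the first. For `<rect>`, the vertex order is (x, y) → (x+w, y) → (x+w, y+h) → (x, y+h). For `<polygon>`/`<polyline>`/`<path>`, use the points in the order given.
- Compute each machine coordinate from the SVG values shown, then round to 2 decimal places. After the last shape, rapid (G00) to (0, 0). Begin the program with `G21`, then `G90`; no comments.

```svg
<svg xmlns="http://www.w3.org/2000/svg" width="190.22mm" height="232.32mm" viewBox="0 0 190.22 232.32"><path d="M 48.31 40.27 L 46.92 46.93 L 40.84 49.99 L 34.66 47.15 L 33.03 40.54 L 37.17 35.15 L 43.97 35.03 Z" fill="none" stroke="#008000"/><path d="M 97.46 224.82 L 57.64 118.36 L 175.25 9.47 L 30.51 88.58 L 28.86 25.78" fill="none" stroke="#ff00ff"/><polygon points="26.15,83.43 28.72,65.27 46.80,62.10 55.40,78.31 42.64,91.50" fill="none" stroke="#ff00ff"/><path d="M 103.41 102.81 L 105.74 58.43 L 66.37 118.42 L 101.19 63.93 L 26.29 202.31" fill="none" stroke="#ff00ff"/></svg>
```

viewBox `0 0 190.22 232.32` with mm width/height → 1 unit = 1 mm. Flip: y_m = 232.32 − y_svg.

**Shape 1** — `<path>` regular polygon, stroke `#008000` → cut (S716, F854). Machine vertices: (48.31,192.05) → (46.92,185.39) → (40.84,182.33) → (34.66,185.17) → (33.03,191.78) → (37.17,197.17) → (43.97,197.29) → (48.31,192.05). Closed: final G1 returns to the first vertex.

**Shape 2** — `<path>` open polyline, stroke `#ff00ff` → score (S649, F2559). Machine vertices: (97.46,7.50) → (57.64,113.96) → (175.25,222.85) → (30.51,143.74) → (28.86,206.54). Open path.

**Shape 3** — `<polygon>` regular polygon, stroke `#ff00ff` → score (S649, F2559). Machine vertices: (26.15,148.89) → (28.72,167.05) → (46.80,170.22) → (55.40,154.01) → (42.64,140.82) → (26.15,148.89). Closed: final G1 returns to the first vertex.

**Shape 4** — `<path>` open polyline, stroke `#ff00ff` → score (S649, F2559). Machine vertices: (103.41,129.51) → (105.74,173.89) → (66.37,113.90) → (101.19,168.39) → (26.29,30.01). Open path.

G21
G90
G00 X48.31 Y192.05
M3 S716
G1 X46.92 Y185.39 F854
G1 X40.84 Y182.33
G1 X34.66 Y185.17
G1 X33.03 Y191.78
G1 X37.17 Y197.17
G1 X43.97 Y197.29
G1 X48.31 Y192.05
M5
G00 X97.46 Y7.50
M3 S649
G1 X57.64 Y113.96 F2559
G1 X175.25 Y222.85
G1 X30.51 Y143.74
G1 X28.86 Y206.54
M5
G00 X26.15 Y148.89
M3 S649
G1 X28.72 Y167.05 F2559
G1 X46.80 Y170.22
G1 X55.40 Y154.01
G1 X42.64 Y140.82
G1 X26.15 Y148.89
M5
G00 X103.41 Y129.51
M3 S649
G1 X105.74 Y173.89 F2559
G1 X66.37 Y113.90
G1 X101.19 Y168.39
G1 X26.29 Y30.01
M5
G00 X0.00 Y0.00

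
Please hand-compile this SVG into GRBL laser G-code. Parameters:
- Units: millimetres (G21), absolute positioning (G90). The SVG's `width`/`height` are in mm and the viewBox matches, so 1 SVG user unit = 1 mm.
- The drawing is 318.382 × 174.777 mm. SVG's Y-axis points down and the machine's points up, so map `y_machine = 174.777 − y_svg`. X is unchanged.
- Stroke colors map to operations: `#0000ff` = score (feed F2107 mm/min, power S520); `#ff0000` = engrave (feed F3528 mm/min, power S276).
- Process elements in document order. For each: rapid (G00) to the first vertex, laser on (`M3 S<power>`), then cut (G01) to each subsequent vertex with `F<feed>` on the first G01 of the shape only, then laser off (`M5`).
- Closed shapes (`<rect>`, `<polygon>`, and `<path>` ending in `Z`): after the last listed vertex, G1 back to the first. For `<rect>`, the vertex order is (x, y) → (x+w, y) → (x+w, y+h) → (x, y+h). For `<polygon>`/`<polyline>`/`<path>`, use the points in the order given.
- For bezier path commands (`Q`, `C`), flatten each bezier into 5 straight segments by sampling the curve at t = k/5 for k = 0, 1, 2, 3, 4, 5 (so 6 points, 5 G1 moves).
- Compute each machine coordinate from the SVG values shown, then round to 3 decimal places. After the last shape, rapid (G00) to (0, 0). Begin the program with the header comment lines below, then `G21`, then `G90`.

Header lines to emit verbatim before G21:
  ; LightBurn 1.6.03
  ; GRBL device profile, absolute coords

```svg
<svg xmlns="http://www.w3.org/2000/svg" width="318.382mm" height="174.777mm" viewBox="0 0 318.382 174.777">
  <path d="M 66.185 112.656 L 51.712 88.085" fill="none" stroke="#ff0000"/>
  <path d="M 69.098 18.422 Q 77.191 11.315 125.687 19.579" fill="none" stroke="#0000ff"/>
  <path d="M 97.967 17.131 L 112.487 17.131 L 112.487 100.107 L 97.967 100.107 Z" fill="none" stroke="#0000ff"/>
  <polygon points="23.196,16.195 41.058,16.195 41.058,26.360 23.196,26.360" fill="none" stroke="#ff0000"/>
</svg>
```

1 u = 1 mm; y_m = 174.777 − y.

[1] `<path>` line segment, #ff0000→engrave S276 F3528: (66.185,62.121) → (51.712,86.692)

[2] `<path>` quadratic bezier, #0000ff→score S520 F2107: (69.098,156.355) → (73.951,158.583) → (82.037,159.581) → (93.355,159.350) → (107.905,157.889) → (125.687,155.198)

[3] `<path>` rectangle, #0000ff→score S520 F2107: (97.967,157.646) → (112.487,157.646) → (112.487,74.670) → (97.967,74.670) → (97.967,157.646) (closed)

[4] `<polygon>` rectangle, #ff0000→engrave S276 F3528: (23.196,158.582) → (41.058,158.582) → (41.058,148.417) → (23.196,148.417) → (23.196,158.582) (closed)

; LightBurn 1.6.03
; GRBL device profile, absolute coords
G21
G90
G00 X66.185 Y62.121
M3 S276
G01 X51.712 Y86.692 F3528
M5
G00 X69.098 Y156.355
M3 S520
G01 X73.951 Y158.583 F2107
G01 X82.037 Y159.581
G01 X93.355 Y159.350
G01 X107.905 Y157.889
G01 X125.687 Y155.198
M5
G00 X97.967 Y157.646
M3 S520
G01 X112.487 Y157.646 F2107
G01 X112.487 Y74.670
G01 X97.967 Y74.670
G01 X97.967 Y157.646
M5
G00 X23.196 Y158.582
M3 S276
G01 X41.058 Y158.582 F3528
G01 X41.058 Y148.417
G01 X23.196 Y148.417
G01 X23.196 Y158.582
M5
G00 X0.000 Y0.000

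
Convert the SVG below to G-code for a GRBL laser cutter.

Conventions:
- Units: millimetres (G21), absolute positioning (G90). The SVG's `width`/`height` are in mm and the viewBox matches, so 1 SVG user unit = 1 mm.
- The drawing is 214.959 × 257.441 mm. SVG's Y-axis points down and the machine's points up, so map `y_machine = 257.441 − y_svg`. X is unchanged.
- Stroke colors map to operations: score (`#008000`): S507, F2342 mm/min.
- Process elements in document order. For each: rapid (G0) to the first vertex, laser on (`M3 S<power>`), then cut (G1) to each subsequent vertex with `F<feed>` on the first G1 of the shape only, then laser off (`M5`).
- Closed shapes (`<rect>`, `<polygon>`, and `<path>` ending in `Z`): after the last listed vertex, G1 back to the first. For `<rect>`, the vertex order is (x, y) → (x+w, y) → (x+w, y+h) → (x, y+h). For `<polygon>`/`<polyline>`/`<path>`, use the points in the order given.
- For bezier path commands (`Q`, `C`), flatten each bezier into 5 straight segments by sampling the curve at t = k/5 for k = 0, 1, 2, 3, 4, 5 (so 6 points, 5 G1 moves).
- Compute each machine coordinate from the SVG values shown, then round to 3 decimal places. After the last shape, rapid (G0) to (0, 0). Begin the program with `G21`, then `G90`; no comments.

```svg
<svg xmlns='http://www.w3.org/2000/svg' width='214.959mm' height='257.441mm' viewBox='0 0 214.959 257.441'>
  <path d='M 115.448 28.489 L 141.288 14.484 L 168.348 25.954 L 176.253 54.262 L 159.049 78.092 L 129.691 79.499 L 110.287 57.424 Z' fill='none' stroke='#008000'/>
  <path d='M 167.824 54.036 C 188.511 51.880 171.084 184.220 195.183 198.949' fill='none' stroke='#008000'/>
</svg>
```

1 u = 1 mm; y_m = 257.441 − y.

[1] `<path>` regular polygon, #008000→score S507 F2342: (115.448,228.952) → (141.288,242.957) → (168.348,231.487) → (176.253,203.179) → (159.049,179.349) → (129.691,177.942) → (110.287,200.017) → (115.448,228.952) (closed)

[2] `<path>` cubic bezier, #008000→score S507 F2342: (167.824,203.405) → (176.300,190.576) → (179.451,157.569) → (181.100,116.485) → (185.070,79.426) → (195.183,58.492)

G21
G90
G0 X115.448 Y228.952
M3 S507
G1 X141.288 Y242.957 F2342
G1 X168.348 Y231.487
G1 X176.253 Y203.179
G1 X159.049 Y179.349
G1 X129.691 Y177.942
G1 X110.287 Y200.017
G1 X115.448 Y228.952
M5
G0 X167.824 Y203.405
M3 S507
G1 X176.300 Y190.576 F2342
G1 X179.451 Y157.569
G1 X181.100 Y116.485
G1 X185.070 Y79.426
G1 X195.183 Y58.492
M5
G0 X0.000 Y0.000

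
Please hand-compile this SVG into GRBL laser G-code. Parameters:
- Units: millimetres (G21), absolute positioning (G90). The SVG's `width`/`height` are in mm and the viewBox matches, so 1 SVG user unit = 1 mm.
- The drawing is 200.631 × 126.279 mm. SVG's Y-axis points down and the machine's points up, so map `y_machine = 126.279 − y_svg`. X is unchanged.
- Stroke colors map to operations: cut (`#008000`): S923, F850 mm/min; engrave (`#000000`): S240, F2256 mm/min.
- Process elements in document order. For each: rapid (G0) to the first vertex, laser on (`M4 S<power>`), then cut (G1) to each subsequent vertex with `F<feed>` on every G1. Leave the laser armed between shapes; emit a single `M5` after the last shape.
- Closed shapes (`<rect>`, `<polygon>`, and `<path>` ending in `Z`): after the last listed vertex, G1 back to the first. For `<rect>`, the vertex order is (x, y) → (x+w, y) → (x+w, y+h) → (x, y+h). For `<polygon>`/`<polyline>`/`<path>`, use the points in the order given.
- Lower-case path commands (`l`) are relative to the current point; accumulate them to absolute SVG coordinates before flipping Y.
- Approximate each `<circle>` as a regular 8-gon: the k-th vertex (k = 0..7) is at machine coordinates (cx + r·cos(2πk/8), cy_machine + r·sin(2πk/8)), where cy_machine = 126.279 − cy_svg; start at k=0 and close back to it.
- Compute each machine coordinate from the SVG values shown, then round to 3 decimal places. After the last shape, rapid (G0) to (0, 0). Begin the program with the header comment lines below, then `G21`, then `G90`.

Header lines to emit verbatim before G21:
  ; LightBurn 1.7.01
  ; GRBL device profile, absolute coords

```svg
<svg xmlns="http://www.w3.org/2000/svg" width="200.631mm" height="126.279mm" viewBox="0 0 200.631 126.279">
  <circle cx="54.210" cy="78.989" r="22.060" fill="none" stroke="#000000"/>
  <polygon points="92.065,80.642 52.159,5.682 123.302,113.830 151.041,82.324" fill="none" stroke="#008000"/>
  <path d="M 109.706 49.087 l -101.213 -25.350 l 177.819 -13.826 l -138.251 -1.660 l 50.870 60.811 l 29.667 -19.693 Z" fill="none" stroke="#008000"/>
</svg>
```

Since the viewBox matches the mm dimensions, user units are millimetres directly. The only transform is the Y-flip y_m = 126.279 − y_svg.

Shape 1 is a circle drawn with `<circle>`. Its stroke #000000 means engrave at S240, F2256. After flipping Y the toolpath is (76.270,47.290) → (69.809,62.889) → (54.210,69.350) → (38.611,62.889) → (32.150,47.290) → (38.611,31.691) → (54.210,25.230) → (69.809,31.691) → (76.270,47.290), returning to the start.

Shape 2 is a closed polygon drawn with `<polygon>`. Its stroke #008000 means cut at S923, F850. After flipping Y the toolpath is (92.065,45.637) → (52.159,120.597) → (123.302,12.449) → (151.041,43.955) → (92.065,45.637), returning to the start.

Shape 3 is a closed polygon drawn with `<path>`. Its stroke #008000 means cut at S923, F850. After flipping Y the toolpath is (109.706,77.192) → (8.493,102.542) → (186.312,116.368) → (48.061,118.028) → (98.931,57.217) → (128.598,76.910) → (109.706,77.192), returning to the start.

; LightBurn 1.7.01
; GRBL device profile, absolute coords
G21
G90
G0 X76.270 Y47.290
M4 S240
G1 X69.809 Y62.889 F2256
G1 X54.210 Y69.350 F2256
G1 X38.611 Y62.889 F2256
G1 X32.150 Y47.290 F2256
G1 X38.611 Y31.691 F2256
G1 X54.210 Y25.230 F2256
G1 X69.809 Y31.691 F2256
G1 X76.270 Y47.290 F2256
G0 X92.065 Y45.637
M4 S923
G1 X52.159 Y120.597 F850
G1 X123.302 Y12.449 F850
G1 X151.041 Y43.955 F850
G1 X92.065 Y45.637 F850
G0 X109.706 Y77.192
M4 S923
G1 X8.493 Y102.542 F850
G1 X186.312 Y116.368 F850
G1 X48.061 Y118.028 F850
G1 X98.931 Y57.217 F850
G1 X128.598 Y76.910 F850
G1 X109.706 Y77.192 F850
M5
G0 X0.000 Y0.000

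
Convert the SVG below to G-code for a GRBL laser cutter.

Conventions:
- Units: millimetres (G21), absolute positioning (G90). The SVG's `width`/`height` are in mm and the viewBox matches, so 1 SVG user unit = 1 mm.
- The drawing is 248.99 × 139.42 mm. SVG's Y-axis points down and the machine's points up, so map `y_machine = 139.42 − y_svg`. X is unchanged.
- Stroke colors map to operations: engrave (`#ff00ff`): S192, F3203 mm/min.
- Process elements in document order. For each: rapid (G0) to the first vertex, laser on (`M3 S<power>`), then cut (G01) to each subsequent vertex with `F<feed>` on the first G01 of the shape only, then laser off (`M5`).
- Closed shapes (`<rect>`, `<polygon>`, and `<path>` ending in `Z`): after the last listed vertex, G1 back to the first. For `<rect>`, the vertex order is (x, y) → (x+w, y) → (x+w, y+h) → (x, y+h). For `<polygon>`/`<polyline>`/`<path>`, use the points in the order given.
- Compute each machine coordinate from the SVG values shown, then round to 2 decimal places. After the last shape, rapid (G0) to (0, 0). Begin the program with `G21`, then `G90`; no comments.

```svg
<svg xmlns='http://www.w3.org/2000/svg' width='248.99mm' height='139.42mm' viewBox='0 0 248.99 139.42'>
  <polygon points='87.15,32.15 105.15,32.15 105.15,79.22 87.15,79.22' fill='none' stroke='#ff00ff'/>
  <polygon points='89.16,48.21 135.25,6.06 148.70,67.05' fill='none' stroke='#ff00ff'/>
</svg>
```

viewBox `0 0 248.99 139.42` with mm width/height → 1 unit = 1 mm. Flip: y_m = 139.42 − y_svg.

**Shape 1** — `<polygon>` rectangle, stroke `#ff00ff` → engrave (S192, F3203). Machine vertices: (87.15,107.27) → (105.15,107.27) → (105.15,60.20) → (87.15,60.20) → (87.15,107.27). Closed: final G1 returns to the first vertex.

**Shape 2** — `<polygon>` regular polygon, stroke `#ff00ff` → engrave (S192, F3203). Machine vertices: (89.16,91.21) → (135.25,133.36) → (148.70,72.37) → (89.16,91.21). Closed: final G1 returns to the first vertex.

G21
G90
G0 X87.15 Y107.27
M3 S192
G01 X105.15 Y107.27 F3203
G01 X105.15 Y60.20
G01 X87.15 Y60.20
G01 X87.15 Y107.27
M5
G0 X89.16 Y91.21
M3 S192
G01 X135.25 Y133.36 F3203
G01 X148.70 Y72.37
G01 X89.16 Y91.21
M5
G0 X0.00 Y0.00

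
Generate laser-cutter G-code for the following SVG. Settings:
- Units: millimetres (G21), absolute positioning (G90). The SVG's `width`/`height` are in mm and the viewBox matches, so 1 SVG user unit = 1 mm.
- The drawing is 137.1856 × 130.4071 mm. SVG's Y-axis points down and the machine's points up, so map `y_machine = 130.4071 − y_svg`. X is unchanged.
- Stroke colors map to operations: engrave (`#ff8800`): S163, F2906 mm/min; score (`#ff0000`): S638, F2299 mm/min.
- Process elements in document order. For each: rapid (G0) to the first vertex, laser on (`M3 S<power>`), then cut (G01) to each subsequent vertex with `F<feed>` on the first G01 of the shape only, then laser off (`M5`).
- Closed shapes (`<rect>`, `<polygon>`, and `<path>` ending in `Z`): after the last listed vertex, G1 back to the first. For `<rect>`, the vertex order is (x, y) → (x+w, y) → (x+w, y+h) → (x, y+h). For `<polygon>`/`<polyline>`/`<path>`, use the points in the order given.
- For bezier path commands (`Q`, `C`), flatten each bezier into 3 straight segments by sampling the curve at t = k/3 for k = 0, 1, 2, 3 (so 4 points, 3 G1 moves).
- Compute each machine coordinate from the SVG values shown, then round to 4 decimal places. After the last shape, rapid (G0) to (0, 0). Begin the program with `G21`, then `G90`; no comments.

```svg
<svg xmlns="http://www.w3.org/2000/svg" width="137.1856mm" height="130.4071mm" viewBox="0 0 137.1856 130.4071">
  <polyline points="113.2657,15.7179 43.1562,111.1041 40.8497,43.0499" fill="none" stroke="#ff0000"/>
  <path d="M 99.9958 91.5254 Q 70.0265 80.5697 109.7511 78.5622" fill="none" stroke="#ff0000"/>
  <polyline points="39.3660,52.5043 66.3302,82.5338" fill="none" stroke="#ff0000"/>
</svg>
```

G21
G90
G0 X113.2657 Y114.6892
M3 S638
G01 X43.1562 Y19.3030 F2299
G01 X40.8497 Y87.3572
M5
G0 X99.9958 Y38.8817
M3 S638
G01 X87.7600 Y45.1913 F2299
G01 X91.0118 Y49.5123
G01 X109.7511 Y51.8449
M5
G0 X39.3660 Y77.9028
M3 S638
G01 X66.3302 Y47.8733 F2299
M5
G0 X0.0000 Y0.0000

viewBox `0 0 137.1856 130.4071` with mm width/height → 1 unit = 1 mm. Flip: y_m = 130.4071 − y_svg.

**Shape 1** — `<polyline>` open polyline, stroke `#ff0000` → score (S638, F2299). Machine vertices: (113.2657,114.6892) → (43.1562,19.3030) → (40.8497,87.3572). Open path.

**Shape 2** — `<path>` quadratic bezier, stroke `#ff0000` → score (S638, F2299). Control points (SVG): P0=(99.9958,91.5254), P1=(70.0265,80.5697), P2=(109.7511,78.5622); sampled at t=k/3. Machine vertices: (99.9958,38.8817) → (87.7600,45.1913) → (91.0118,49.5123) → (109.7511,51.8449). Open path.

**Shape 3** — `<polyline>` line segment, stroke `#ff0000` → score (S638, F2299). Machine vertices: (39.3660,77.9028) → (66.3302,47.8733). Open path.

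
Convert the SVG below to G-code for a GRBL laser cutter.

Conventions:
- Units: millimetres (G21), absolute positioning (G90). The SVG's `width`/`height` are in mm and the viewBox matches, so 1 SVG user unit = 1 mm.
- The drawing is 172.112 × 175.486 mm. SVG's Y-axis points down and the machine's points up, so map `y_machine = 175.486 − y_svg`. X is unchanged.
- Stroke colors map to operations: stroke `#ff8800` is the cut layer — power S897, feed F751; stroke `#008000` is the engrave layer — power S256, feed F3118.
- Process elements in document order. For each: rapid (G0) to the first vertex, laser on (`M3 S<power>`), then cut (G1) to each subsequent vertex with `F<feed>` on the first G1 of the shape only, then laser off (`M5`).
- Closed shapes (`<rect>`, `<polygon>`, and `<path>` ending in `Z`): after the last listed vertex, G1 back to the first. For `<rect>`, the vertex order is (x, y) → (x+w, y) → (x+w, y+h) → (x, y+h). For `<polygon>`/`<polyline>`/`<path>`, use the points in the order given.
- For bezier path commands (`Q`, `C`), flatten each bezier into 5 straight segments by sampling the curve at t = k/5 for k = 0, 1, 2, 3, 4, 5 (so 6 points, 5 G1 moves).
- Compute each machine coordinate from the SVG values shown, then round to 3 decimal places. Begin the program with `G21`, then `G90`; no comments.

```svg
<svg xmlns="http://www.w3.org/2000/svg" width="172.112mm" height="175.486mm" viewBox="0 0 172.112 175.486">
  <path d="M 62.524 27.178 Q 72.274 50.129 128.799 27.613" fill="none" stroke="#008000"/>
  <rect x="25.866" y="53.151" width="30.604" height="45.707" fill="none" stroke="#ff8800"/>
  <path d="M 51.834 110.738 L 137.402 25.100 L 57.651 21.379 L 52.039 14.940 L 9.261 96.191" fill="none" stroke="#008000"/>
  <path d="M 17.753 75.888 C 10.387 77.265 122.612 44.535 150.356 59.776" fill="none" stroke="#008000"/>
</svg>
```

Since the viewBox matches the mm dimensions, user units are millimetres directly. The only transform is the Y-flip y_m = 175.486 − y_svg.

Shape 1 is a quadratic bezier drawn with `<path>`. Its stroke #008000 means engrave at S256, F3118. After flipping Y the toolpath is (62.524,148.308) → (68.295,140.946) → (77.808,137.222) → (91.063,137.135) → (108.060,140.685) → (128.799,147.873).

Shape 2 is a rectangle drawn with `<rect>`. Its stroke #ff8800 means cut at S897, F751. After flipping Y the toolpath is (25.866,122.335) → (56.470,122.335) → (56.470,76.628) → (25.866,76.628) → (25.866,122.335), returning to the start.

Shape 3 is a open polyline drawn with `<path>`. Its stroke #008000 means engrave at S256, F3118. After flipping Y the toolpath is (51.834,64.748) → (137.402,150.386) → (57.651,154.107) → (52.039,160.546) → (9.261,79.295).

Shape 4 is a cubic bezier drawn with `<path>`. Its stroke #008000 means engrave at S256, F3118. After flipping Y the toolpath is (17.753,99.598) → (26.052,102.208) → (53.257,109.064) → (89.573,116.226) → (125.204,119.755) → (150.356,115.710).

G21
G90
G0 X62.524 Y148.308
M3 S256
G1 X68.295 Y140.946 F3118
G1 X77.808 Y137.222
G1 X91.063 Y137.135
G1 X108.060 Y140.685
G1 X128.799 Y147.873
M5
G0 X25.866 Y122.335
M3 S897
G1 X56.470 Y122.335 F751
G1 X56.470 Y76.628
G1 X25.866 Y76.628
G1 X25.866 Y122.335
M5
G0 X51.834 Y64.748
M3 S256
G1 X137.402 Y150.386 F3118
G1 X57.651 Y154.107
G1 X52.039 Y160.546
G1 X9.261 Y79.295
M5
G0 X17.753 Y99.598
M3 S256
G1 X26.052 Y102.208 F3118
G1 X53.257 Y109.064
G1 X89.573 Y116.226
G1 X125.204 Y119.755
G1 X150.356 Y115.710
M5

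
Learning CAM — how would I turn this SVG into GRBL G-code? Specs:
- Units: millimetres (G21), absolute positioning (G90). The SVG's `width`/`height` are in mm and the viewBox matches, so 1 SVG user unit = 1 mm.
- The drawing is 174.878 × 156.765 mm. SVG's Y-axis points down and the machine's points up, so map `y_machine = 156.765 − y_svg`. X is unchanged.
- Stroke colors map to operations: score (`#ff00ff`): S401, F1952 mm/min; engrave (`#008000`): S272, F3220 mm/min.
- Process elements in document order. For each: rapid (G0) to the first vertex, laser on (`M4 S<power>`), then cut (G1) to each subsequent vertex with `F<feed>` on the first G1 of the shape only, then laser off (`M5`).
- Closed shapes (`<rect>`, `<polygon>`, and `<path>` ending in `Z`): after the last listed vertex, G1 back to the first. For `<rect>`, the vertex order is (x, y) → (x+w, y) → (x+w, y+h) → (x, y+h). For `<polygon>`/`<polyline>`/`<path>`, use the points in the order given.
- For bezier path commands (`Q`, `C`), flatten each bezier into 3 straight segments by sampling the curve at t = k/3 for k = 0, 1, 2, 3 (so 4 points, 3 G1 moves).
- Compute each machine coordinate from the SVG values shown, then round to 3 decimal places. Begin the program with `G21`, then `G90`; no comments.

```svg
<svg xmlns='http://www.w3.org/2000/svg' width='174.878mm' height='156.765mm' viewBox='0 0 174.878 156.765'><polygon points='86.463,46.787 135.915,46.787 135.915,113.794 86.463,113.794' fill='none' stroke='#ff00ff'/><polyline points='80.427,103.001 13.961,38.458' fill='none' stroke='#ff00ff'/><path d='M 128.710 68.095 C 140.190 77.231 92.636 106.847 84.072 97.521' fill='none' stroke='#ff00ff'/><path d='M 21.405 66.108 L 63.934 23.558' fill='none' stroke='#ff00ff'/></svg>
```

1 u = 1 mm; y_m = 156.765 − y.

[1] `<polygon>` rectangle, #ff00ff→score S401 F1952: (86.463,109.978) → (135.915,109.978) → (135.915,42.971) → (86.463,42.971) → (86.463,109.978) (closed)

[2] `<polyline>` line segment, #ff00ff→score S401 F1952: (80.427,53.764) → (13.961,118.307)

[3] `<path>` cubic bezier, #ff00ff→score S401 F1952: (128.710,88.670) → (124.143,74.908) → (102.002,60.698) → (84.072,59.244)

[4] `<path>` line segment, #ff00ff→score S401 F1952: (21.405,90.657) → (63.934,133.207)

G21
G90
G0 X86.463 Y109.978
M4 S401
G1 X135.915 Y109.978 F1952
G1 X135.915 Y42.971
G1 X86.463 Y42.971
G1 X86.463 Y109.978
M5
G0 X80.427 Y53.764
M4 S401
G1 X13.961 Y118.307 F1952
M5
G0 X128.710 Y88.670
M4 S401
G1 X124.143 Y74.908 F1952
G1 X102.002 Y60.698
G1 X84.072 Y59.244
M5
G0 X21.405 Y90.657
M4 S401
G1 X63.934 Y133.207 F1952
M5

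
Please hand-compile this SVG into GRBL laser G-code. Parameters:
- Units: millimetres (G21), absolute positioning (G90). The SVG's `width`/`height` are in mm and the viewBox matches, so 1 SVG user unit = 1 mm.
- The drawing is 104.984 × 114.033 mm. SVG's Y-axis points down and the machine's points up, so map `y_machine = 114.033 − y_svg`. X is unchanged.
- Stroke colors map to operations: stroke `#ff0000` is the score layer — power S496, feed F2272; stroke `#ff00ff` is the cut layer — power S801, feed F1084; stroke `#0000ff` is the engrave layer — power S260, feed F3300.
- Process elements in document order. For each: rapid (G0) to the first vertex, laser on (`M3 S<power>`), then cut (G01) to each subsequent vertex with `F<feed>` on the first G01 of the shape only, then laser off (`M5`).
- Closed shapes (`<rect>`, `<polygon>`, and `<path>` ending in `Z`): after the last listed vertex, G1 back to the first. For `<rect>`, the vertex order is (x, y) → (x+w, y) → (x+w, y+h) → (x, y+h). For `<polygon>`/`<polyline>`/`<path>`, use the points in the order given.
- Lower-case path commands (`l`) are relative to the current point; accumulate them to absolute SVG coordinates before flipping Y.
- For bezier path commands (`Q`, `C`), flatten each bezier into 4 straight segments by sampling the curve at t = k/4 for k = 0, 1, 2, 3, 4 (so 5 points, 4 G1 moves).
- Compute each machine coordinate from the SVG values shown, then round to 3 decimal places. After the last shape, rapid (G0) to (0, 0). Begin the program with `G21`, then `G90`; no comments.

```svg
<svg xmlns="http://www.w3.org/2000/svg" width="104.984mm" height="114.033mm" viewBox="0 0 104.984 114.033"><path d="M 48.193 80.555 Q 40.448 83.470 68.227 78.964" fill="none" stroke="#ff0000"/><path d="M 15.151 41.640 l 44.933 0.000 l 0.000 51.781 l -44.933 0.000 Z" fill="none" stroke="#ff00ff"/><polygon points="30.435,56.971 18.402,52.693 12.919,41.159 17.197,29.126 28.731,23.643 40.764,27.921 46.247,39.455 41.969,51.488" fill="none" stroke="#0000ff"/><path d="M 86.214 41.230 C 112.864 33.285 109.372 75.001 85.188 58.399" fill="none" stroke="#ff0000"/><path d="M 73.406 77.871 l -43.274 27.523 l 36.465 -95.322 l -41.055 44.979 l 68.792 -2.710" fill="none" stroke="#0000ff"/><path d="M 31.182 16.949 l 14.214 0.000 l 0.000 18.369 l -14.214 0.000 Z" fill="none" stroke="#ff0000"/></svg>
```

G21
G90
G0 X48.193 Y33.478
M3 S496
G01 X46.541 Y32.484 F2272
G01 X49.329 Y32.418
G01 X56.558 Y33.280
G01 X68.227 Y35.069
M5
G0 X15.151 Y72.393
M3 S801
G01 X60.084 Y72.393 F1084
G01 X60.084 Y20.612
G01 X15.151 Y20.612
G01 X15.151 Y72.393
M5
G0 X30.435 Y57.062
M3 S260
G01 X18.402 Y61.340 F3300
G01 X12.919 Y72.874
G01 X17.197 Y84.907
G01 X28.731 Y90.390
G01 X40.764 Y86.112
G01 X46.247 Y74.578
G01 X41.969 Y62.545
G01 X30.435 Y57.062
M5
G0 X86.214 Y72.803
M3 S496
G01 X100.698 Y71.137 F2272
G01 X104.764 Y60.972
G01 X99.299 Y52.430
G01 X85.188 Y55.634
M5
G0 X73.406 Y36.162
M3 S260
G01 X30.132 Y8.639 F3300
G01 X66.597 Y103.961
G01 X25.542 Y58.982
G01 X94.334 Y61.692
M5
G0 X31.182 Y97.084
M3 S496
G01 X45.396 Y97.084 F2272
G01 X45.396 Y78.715
G01 X31.182 Y78.715
G01 X31.182 Y97.084
M5
G0 X0.000 Y0.000

1 u = 1 mm; y_m = 114.033 − y.

[1] `<path>` quadratic bezier, #ff0000→score S496 F2272: (48.193,33.478) → (46.541,32.484) → (49.329,32.418) → (56.558,33.280) → (68.227,35.069)

[2] `<path>` rectangle, #ff00ff→cut S801 F1084: (15.151,72.393) → (60.084,72.393) → (60.084,20.612) → (15.151,20.612) → (15.151,72.393) (closed)

[3] `<polygon>` regular polygon, #0000ff→engrave S260 F3300: (30.435,57.062) → (18.402,61.340) → (12.919,72.874) → (17.197,84.907) → (28.731,90.390) → (40.764,86.112) → (46.247,74.578) → (41.969,62.545) → (30.435,57.062) (closed)

[4] `<path>` cubic bezier, #ff0000→score S496 F2272: (86.214,72.803) → (100.698,71.137) → (104.764,60.972) → (99.299,52.430) → (85.188,55.634)

[5] `<path>` open polyline, #0000ff→engrave S260 F3300: (73.406,36.162) → (30.132,8.639) → (66.597,103.961) → (25.542,58.982) → (94.334,61.692)

[6] `<path>` rectangle, #ff0000→score S496 F2272: (31.182,97.084) → (45.396,97.084) → (45.396,78.715) → (31.182,78.715) → (31.182,97.084) (closed)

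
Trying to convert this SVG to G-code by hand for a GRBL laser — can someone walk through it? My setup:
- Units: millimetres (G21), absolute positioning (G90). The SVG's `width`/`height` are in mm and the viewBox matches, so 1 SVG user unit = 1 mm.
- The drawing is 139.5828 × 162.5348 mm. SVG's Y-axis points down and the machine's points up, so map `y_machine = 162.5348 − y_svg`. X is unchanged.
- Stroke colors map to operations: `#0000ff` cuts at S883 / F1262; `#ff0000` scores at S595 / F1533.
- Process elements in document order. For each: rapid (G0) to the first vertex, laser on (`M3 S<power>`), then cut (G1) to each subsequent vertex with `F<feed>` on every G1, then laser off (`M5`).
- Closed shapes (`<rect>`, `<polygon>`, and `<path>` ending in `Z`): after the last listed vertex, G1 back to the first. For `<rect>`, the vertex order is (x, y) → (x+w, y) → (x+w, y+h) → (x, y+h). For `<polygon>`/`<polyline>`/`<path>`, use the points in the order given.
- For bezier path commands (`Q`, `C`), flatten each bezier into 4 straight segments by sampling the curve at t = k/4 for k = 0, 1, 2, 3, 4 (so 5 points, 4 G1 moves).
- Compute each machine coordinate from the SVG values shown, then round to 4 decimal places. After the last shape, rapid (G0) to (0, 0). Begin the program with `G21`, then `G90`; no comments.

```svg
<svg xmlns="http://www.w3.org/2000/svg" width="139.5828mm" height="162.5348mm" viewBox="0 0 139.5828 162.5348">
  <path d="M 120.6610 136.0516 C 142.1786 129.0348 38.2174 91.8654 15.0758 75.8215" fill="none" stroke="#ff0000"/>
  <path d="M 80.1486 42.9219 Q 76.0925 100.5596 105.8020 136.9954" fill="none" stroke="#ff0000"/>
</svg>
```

G21
G90
G0 X120.6610 Y26.4832
M3 S595
G1 X116.4953 Y36.5982 F1533
G1 X84.6156 Y53.2131 F1533
G1 X44.3623 Y71.5206 F1533
G1 X15.0758 Y86.7133 F1533
M5
G0 X80.1486 Y119.6129
M3 S595
G1 X80.2309 Y92.1192 F1533
G1 X84.5339 Y67.2757 F1533
G1 X93.0576 Y45.0824 F1533
G1 X105.8020 Y25.5394 F1533
M5
G0 X0.0000 Y0.0000

1 u = 1 mm; y_m = 162.5348 − y.

[1] `<path>` cubic bezier, #ff0000→score S595 F1533: (120.6610,26.4832) → (116.4953,36.5982) → (84.6156,53.2131) → (44.3623,71.5206) → (15.0758,86.7133)

[2] `<path>` quadratic bezier, #ff0000→score S595 F1533: (80.1486,119.6129) → (80.2309,92.1192) → (84.5339,67.2757) → (93.0576,45.0824) → (105.8020,25.5394)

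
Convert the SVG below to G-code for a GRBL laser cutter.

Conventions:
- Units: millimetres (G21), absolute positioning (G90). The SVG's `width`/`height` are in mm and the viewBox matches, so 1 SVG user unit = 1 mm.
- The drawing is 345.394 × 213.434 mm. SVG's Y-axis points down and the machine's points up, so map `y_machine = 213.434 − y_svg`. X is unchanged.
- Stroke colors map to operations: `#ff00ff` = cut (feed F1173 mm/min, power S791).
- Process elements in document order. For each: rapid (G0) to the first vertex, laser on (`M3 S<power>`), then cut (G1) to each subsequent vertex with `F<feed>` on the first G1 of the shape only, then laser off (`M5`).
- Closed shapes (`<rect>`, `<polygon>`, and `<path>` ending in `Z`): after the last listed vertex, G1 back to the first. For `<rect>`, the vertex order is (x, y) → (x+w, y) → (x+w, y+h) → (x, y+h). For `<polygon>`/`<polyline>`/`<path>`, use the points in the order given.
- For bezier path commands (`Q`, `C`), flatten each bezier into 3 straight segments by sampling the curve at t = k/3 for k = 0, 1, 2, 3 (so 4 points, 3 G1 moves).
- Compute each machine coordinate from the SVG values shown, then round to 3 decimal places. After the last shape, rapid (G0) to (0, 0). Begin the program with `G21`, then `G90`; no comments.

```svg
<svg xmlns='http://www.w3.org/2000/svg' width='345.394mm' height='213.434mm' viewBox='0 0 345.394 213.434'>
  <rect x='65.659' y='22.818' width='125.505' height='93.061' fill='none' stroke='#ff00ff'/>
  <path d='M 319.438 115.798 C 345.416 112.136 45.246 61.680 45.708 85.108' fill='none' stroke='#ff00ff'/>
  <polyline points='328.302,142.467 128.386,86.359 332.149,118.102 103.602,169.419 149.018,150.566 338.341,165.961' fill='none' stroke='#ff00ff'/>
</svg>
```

viewBox `0 0 345.394 213.434` with mm width/height → 1 unit = 1 mm. Flip: y_m = 213.434 − y_svg.

**Shape 1** — `<rect>` rectangle, stroke `#ff00ff` → cut (S791, F1173). Machine vertices: (65.659,190.616) → (191.164,190.616) → (191.164,97.555) → (65.659,97.555) → (65.659,190.616). Closed: final G1 returns to the first vertex.

**Shape 2** — `<path>` cubic bezier, stroke `#ff00ff` → cut (S791, F1173). Control points (SVG): P0=(319.438,115.798), P1=(345.416,112.136), P2=(45.246,61.680), P3=(45.708,85.108); sampled at t=k/3. Machine vertices: (319.438,97.636) → (259.914,112.426) → (122.243,131.596) → (45.708,128.326). Open path.

**Shape 3** — `<polyline>` open polyline, stroke `#ff00ff` → cut (S791, F1173). Machine vertices: (328.302,70.967) → (128.386,127.075) → (332.149,95.332) → (103.602,44.015) → (149.018,62.868) → (338.341,47.473). Open path.

G21
G90
G0 X65.659 Y190.616
M3 S791
G1 X191.164 Y190.616 F1173
G1 X191.164 Y97.555
G1 X65.659 Y97.555
G1 X65.659 Y190.616
M5
G0 X319.438 Y97.636
M3 S791
G1 X259.914 Y112.426 F1173
G1 X122.243 Y131.596
G1 X45.708 Y128.326
M5
G0 X328.302 Y70.967
M3 S791
G1 X128.386 Y127.075 F1173
G1 X332.149 Y95.332
G1 X103.602 Y44.015
G1 X149.018 Y62.868
G1 X338.341 Y47.473
M5
G0 X0.000 Y0.000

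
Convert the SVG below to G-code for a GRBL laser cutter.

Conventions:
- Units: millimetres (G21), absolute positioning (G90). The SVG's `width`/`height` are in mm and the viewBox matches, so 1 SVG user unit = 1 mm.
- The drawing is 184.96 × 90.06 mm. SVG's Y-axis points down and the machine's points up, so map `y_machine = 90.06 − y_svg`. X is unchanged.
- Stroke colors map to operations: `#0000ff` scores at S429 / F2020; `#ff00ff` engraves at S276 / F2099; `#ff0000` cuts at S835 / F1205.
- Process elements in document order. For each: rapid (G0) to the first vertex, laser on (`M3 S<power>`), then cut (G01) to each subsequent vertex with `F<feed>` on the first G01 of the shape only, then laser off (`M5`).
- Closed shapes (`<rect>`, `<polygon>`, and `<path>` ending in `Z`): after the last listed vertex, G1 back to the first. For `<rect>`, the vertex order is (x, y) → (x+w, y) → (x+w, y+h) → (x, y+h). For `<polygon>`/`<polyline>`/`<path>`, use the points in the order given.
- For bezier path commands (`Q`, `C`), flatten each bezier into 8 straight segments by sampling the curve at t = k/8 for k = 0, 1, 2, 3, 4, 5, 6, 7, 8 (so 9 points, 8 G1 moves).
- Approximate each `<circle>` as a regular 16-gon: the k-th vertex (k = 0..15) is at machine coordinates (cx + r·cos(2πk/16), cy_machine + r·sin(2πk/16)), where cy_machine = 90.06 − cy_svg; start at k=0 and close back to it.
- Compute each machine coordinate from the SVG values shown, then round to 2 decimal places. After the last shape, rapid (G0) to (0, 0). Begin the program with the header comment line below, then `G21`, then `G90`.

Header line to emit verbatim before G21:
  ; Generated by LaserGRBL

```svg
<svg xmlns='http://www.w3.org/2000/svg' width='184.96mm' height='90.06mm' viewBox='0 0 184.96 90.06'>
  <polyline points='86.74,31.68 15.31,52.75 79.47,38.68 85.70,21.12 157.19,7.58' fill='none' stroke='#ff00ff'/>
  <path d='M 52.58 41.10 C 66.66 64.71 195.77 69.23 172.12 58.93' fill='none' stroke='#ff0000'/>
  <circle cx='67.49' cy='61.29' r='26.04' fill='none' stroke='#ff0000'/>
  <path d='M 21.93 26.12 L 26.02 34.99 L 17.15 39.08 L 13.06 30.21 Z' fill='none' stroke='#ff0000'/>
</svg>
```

1 u = 1 mm; y_m = 90.06 − y.

[1] `<polyline>` open polyline, #ff00ff→engrave S276 F2099: (86.74,58.38) → (15.31,37.31) → (79.47,51.38) → (85.70,68.94) → (157.19,82.48)

[2] `<path>` cubic bezier, #ff0000→cut S835 F1205: (52.58,48.96) → (62.73,40.99) → (80.52,34.77) → (102.83,30.23) → (126.50,27.33) → (148.40,26.02) → (165.40,26.25) → (174.35,27.97) → (172.12,31.13)

[3] `<circle>` circle, #ff0000→cut S835 F1205: (93.53,28.77) → (91.55,38.74) → (85.90,47.18) → (77.46,52.83) → (67.49,54.81) → (57.52,52.83) → (49.08,47.18) → (43.43,38.74) → (41.45,28.77) → (43.43,18.80) → (49.08,10.36) → (57.52,4.71) → (67.49,2.73) → (77.46,4.71) → (85.90,10.36) → (91.55,18.80) → (93.53,28.77) (closed)

[4] `<path>` regular polygon, #ff0000→cut S835 F1205: (21.93,63.94) → (26.02,55.07) → (17.15,50.98) → (13.06,59.85) → (21.93,63.94) (closed)

; Generated by LaserGRBL
G21
G90
G0 X86.74 Y58.38
M3 S276
G01 X15.31 Y37.31 F2099
G01 X79.47 Y51.38
G01 X85.70 Y68.94
G01 X157.19 Y82.48
M5
G0 X52.58 Y48.96
M3 S835
G01 X62.73 Y40.99 F1205
G01 X80.52 Y34.77
G01 X102.83 Y30.23
G01 X126.50 Y27.33
G01 X148.40 Y26.02
G01 X165.40 Y26.25
G01 X174.35 Y27.97
G01 X172.12 Y31.13
M5
G0 X93.53 Y28.77
M3 S835
G01 X91.55 Y38.74 F1205
G01 X85.90 Y47.18
G01 X77.46 Y52.83
G01 X67.49 Y54.81
G01 X57.52 Y52.83
G01 X49.08 Y47.18
G01 X43.43 Y38.74
G01 X41.45 Y28.77
G01 X43.43 Y18.80
G01 X49.08 Y10.36
G01 X57.52 Y4.71
G01 X67.49 Y2.73
G01 X77.46 Y4.71
G01 X85.90 Y10.36
G01 X91.55 Y18.80
G01 X93.53 Y28.77
M5
G0 X21.93 Y63.94
M3 S835
G01 X26.02 Y55.07 F1205
G01 X17.15 Y50.98
G01 X13.06 Y59.85
G01 X21.93 Y63.94
M5
G0 X0.00 Y0.00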